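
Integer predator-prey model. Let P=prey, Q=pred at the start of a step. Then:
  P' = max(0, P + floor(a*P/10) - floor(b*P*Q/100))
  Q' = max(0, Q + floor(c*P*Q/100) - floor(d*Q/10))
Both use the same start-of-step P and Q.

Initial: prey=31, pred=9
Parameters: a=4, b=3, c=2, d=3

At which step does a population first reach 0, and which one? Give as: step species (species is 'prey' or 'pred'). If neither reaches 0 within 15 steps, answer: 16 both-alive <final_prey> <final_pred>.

Step 1: prey: 31+12-8=35; pred: 9+5-2=12
Step 2: prey: 35+14-12=37; pred: 12+8-3=17
Step 3: prey: 37+14-18=33; pred: 17+12-5=24
Step 4: prey: 33+13-23=23; pred: 24+15-7=32
Step 5: prey: 23+9-22=10; pred: 32+14-9=37
Step 6: prey: 10+4-11=3; pred: 37+7-11=33
Step 7: prey: 3+1-2=2; pred: 33+1-9=25
Step 8: prey: 2+0-1=1; pred: 25+1-7=19
Step 9: prey: 1+0-0=1; pred: 19+0-5=14
Step 10: prey: 1+0-0=1; pred: 14+0-4=10
Step 11: prey: 1+0-0=1; pred: 10+0-3=7
Step 12: prey: 1+0-0=1; pred: 7+0-2=5
Step 13: prey: 1+0-0=1; pred: 5+0-1=4
Step 14: prey: 1+0-0=1; pred: 4+0-1=3
Step 15: prey: 1+0-0=1; pred: 3+0-0=3
No extinction within 15 steps

Answer: 16 both-alive 1 3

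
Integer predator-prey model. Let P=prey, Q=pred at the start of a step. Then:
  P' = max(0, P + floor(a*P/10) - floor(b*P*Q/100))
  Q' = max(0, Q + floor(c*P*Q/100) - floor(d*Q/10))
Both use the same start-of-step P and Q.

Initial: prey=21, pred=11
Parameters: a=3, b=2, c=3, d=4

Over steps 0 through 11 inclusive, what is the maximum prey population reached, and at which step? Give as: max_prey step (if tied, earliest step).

Answer: 24 2

Derivation:
Step 1: prey: 21+6-4=23; pred: 11+6-4=13
Step 2: prey: 23+6-5=24; pred: 13+8-5=16
Step 3: prey: 24+7-7=24; pred: 16+11-6=21
Step 4: prey: 24+7-10=21; pred: 21+15-8=28
Step 5: prey: 21+6-11=16; pred: 28+17-11=34
Step 6: prey: 16+4-10=10; pred: 34+16-13=37
Step 7: prey: 10+3-7=6; pred: 37+11-14=34
Step 8: prey: 6+1-4=3; pred: 34+6-13=27
Step 9: prey: 3+0-1=2; pred: 27+2-10=19
Step 10: prey: 2+0-0=2; pred: 19+1-7=13
Step 11: prey: 2+0-0=2; pred: 13+0-5=8
Max prey = 24 at step 2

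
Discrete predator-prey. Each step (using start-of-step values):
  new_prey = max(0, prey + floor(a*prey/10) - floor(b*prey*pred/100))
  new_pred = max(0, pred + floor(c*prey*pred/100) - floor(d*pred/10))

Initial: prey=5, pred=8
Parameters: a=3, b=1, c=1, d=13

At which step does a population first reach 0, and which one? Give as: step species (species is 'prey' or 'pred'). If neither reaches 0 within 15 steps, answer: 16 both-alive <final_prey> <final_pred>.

Answer: 1 pred

Derivation:
Step 1: prey: 5+1-0=6; pred: 8+0-10=0
First extinction: pred at step 1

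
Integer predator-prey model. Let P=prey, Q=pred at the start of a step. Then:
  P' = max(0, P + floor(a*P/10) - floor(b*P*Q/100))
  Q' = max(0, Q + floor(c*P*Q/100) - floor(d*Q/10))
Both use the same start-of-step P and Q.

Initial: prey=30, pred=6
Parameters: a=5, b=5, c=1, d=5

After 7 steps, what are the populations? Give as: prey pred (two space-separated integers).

Step 1: prey: 30+15-9=36; pred: 6+1-3=4
Step 2: prey: 36+18-7=47; pred: 4+1-2=3
Step 3: prey: 47+23-7=63; pred: 3+1-1=3
Step 4: prey: 63+31-9=85; pred: 3+1-1=3
Step 5: prey: 85+42-12=115; pred: 3+2-1=4
Step 6: prey: 115+57-23=149; pred: 4+4-2=6
Step 7: prey: 149+74-44=179; pred: 6+8-3=11

Answer: 179 11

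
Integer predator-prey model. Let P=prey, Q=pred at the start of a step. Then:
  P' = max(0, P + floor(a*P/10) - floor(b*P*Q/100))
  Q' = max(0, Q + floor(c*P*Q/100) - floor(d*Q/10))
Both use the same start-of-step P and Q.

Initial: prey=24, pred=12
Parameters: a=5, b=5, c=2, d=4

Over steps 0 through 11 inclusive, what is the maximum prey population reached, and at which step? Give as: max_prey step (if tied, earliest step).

Step 1: prey: 24+12-14=22; pred: 12+5-4=13
Step 2: prey: 22+11-14=19; pred: 13+5-5=13
Step 3: prey: 19+9-12=16; pred: 13+4-5=12
Step 4: prey: 16+8-9=15; pred: 12+3-4=11
Step 5: prey: 15+7-8=14; pred: 11+3-4=10
Step 6: prey: 14+7-7=14; pred: 10+2-4=8
Step 7: prey: 14+7-5=16; pred: 8+2-3=7
Step 8: prey: 16+8-5=19; pred: 7+2-2=7
Step 9: prey: 19+9-6=22; pred: 7+2-2=7
Step 10: prey: 22+11-7=26; pred: 7+3-2=8
Step 11: prey: 26+13-10=29; pred: 8+4-3=9
Max prey = 29 at step 11

Answer: 29 11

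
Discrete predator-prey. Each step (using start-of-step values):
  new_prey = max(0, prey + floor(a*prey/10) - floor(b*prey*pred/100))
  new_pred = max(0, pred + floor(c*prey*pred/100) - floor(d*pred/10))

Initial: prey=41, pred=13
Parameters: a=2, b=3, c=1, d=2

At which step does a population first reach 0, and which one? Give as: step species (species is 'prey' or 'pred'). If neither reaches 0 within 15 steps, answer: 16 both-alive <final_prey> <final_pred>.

Step 1: prey: 41+8-15=34; pred: 13+5-2=16
Step 2: prey: 34+6-16=24; pred: 16+5-3=18
Step 3: prey: 24+4-12=16; pred: 18+4-3=19
Step 4: prey: 16+3-9=10; pred: 19+3-3=19
Step 5: prey: 10+2-5=7; pred: 19+1-3=17
Step 6: prey: 7+1-3=5; pred: 17+1-3=15
Step 7: prey: 5+1-2=4; pred: 15+0-3=12
Step 8: prey: 4+0-1=3; pred: 12+0-2=10
Step 9: prey: 3+0-0=3; pred: 10+0-2=8
Step 10: prey: 3+0-0=3; pred: 8+0-1=7
Step 11: prey: 3+0-0=3; pred: 7+0-1=6
Step 12: prey: 3+0-0=3; pred: 6+0-1=5
Step 13: prey: 3+0-0=3; pred: 5+0-1=4
Step 14: prey: 3+0-0=3; pred: 4+0-0=4
Steps 15-15: state stable at prey=3, pred=4 (no change)
No extinction within 15 steps

Answer: 16 both-alive 3 4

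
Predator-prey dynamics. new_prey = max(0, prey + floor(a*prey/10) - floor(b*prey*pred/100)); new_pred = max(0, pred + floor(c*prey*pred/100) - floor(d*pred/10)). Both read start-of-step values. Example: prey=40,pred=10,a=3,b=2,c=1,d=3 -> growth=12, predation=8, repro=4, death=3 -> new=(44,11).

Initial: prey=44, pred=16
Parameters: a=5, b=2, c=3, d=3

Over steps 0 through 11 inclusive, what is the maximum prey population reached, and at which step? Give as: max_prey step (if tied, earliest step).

Step 1: prey: 44+22-14=52; pred: 16+21-4=33
Step 2: prey: 52+26-34=44; pred: 33+51-9=75
Step 3: prey: 44+22-66=0; pred: 75+99-22=152
Step 4: prey: 0+0-0=0; pred: 152+0-45=107
Step 5: prey: 0+0-0=0; pred: 107+0-32=75
Step 6: prey: 0+0-0=0; pred: 75+0-22=53
Step 7: prey: 0+0-0=0; pred: 53+0-15=38
Step 8: prey: 0+0-0=0; pred: 38+0-11=27
Step 9: prey: 0+0-0=0; pred: 27+0-8=19
Step 10: prey: 0+0-0=0; pred: 19+0-5=14
Step 11: prey: 0+0-0=0; pred: 14+0-4=10
Max prey = 52 at step 1

Answer: 52 1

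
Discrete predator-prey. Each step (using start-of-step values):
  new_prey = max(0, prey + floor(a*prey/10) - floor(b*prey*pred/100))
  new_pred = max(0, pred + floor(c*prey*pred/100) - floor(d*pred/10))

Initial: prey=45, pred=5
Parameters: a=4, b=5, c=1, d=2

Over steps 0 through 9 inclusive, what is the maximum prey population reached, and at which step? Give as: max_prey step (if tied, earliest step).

Step 1: prey: 45+18-11=52; pred: 5+2-1=6
Step 2: prey: 52+20-15=57; pred: 6+3-1=8
Step 3: prey: 57+22-22=57; pred: 8+4-1=11
Step 4: prey: 57+22-31=48; pred: 11+6-2=15
Step 5: prey: 48+19-36=31; pred: 15+7-3=19
Step 6: prey: 31+12-29=14; pred: 19+5-3=21
Step 7: prey: 14+5-14=5; pred: 21+2-4=19
Step 8: prey: 5+2-4=3; pred: 19+0-3=16
Step 9: prey: 3+1-2=2; pred: 16+0-3=13
Max prey = 57 at step 2

Answer: 57 2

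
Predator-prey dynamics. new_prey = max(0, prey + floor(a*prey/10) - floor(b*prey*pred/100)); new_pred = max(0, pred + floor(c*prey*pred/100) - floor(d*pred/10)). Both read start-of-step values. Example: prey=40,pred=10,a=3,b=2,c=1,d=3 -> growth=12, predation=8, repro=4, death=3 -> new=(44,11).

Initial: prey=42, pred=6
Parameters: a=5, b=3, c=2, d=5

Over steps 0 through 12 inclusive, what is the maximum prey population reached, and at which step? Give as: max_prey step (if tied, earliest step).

Step 1: prey: 42+21-7=56; pred: 6+5-3=8
Step 2: prey: 56+28-13=71; pred: 8+8-4=12
Step 3: prey: 71+35-25=81; pred: 12+17-6=23
Step 4: prey: 81+40-55=66; pred: 23+37-11=49
Step 5: prey: 66+33-97=2; pred: 49+64-24=89
Step 6: prey: 2+1-5=0; pred: 89+3-44=48
Step 7: prey: 0+0-0=0; pred: 48+0-24=24
Step 8: prey: 0+0-0=0; pred: 24+0-12=12
Step 9: prey: 0+0-0=0; pred: 12+0-6=6
Step 10: prey: 0+0-0=0; pred: 6+0-3=3
Step 11: prey: 0+0-0=0; pred: 3+0-1=2
Step 12: prey: 0+0-0=0; pred: 2+0-1=1
Max prey = 81 at step 3

Answer: 81 3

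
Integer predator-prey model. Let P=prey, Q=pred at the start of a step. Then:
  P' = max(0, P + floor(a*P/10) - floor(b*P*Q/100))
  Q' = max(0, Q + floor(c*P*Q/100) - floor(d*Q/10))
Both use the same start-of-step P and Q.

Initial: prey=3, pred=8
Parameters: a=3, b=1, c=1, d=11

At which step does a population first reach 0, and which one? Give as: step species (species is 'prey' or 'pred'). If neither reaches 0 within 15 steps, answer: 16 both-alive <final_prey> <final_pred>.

Step 1: prey: 3+0-0=3; pred: 8+0-8=0
First extinction: pred at step 1

Answer: 1 pred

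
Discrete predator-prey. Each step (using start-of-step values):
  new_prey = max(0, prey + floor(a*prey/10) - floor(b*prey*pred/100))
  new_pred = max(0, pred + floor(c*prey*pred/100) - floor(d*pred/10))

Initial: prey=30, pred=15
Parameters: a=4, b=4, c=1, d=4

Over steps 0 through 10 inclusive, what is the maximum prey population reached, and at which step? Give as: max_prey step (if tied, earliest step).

Step 1: prey: 30+12-18=24; pred: 15+4-6=13
Step 2: prey: 24+9-12=21; pred: 13+3-5=11
Step 3: prey: 21+8-9=20; pred: 11+2-4=9
Step 4: prey: 20+8-7=21; pred: 9+1-3=7
Step 5: prey: 21+8-5=24; pred: 7+1-2=6
Step 6: prey: 24+9-5=28; pred: 6+1-2=5
Step 7: prey: 28+11-5=34; pred: 5+1-2=4
Step 8: prey: 34+13-5=42; pred: 4+1-1=4
Step 9: prey: 42+16-6=52; pred: 4+1-1=4
Step 10: prey: 52+20-8=64; pred: 4+2-1=5
Max prey = 64 at step 10

Answer: 64 10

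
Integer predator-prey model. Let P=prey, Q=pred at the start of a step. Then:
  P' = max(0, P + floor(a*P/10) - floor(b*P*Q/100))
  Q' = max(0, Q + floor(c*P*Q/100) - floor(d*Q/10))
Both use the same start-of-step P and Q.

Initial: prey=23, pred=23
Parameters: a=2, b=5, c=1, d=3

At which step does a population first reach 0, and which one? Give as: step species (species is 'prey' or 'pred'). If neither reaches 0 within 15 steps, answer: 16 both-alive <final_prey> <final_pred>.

Answer: 2 prey

Derivation:
Step 1: prey: 23+4-26=1; pred: 23+5-6=22
Step 2: prey: 1+0-1=0; pred: 22+0-6=16
First extinction: prey at step 2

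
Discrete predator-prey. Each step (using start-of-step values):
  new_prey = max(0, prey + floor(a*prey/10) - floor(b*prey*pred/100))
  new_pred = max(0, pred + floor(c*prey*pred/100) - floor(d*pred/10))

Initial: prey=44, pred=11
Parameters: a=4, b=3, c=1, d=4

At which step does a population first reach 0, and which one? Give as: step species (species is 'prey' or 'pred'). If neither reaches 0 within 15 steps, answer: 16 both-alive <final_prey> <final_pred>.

Step 1: prey: 44+17-14=47; pred: 11+4-4=11
Step 2: prey: 47+18-15=50; pred: 11+5-4=12
Step 3: prey: 50+20-18=52; pred: 12+6-4=14
Step 4: prey: 52+20-21=51; pred: 14+7-5=16
Step 5: prey: 51+20-24=47; pred: 16+8-6=18
Step 6: prey: 47+18-25=40; pred: 18+8-7=19
Step 7: prey: 40+16-22=34; pred: 19+7-7=19
Step 8: prey: 34+13-19=28; pred: 19+6-7=18
Step 9: prey: 28+11-15=24; pred: 18+5-7=16
Step 10: prey: 24+9-11=22; pred: 16+3-6=13
Step 11: prey: 22+8-8=22; pred: 13+2-5=10
Step 12: prey: 22+8-6=24; pred: 10+2-4=8
Step 13: prey: 24+9-5=28; pred: 8+1-3=6
Step 14: prey: 28+11-5=34; pred: 6+1-2=5
Step 15: prey: 34+13-5=42; pred: 5+1-2=4
No extinction within 15 steps

Answer: 16 both-alive 42 4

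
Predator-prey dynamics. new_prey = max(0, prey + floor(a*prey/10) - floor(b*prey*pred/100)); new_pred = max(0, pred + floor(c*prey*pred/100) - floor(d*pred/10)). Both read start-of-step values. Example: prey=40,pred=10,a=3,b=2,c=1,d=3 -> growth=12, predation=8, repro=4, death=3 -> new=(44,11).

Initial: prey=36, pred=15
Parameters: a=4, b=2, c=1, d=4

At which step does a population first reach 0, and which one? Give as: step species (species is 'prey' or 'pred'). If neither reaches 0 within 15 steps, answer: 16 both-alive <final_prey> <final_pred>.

Step 1: prey: 36+14-10=40; pred: 15+5-6=14
Step 2: prey: 40+16-11=45; pred: 14+5-5=14
Step 3: prey: 45+18-12=51; pred: 14+6-5=15
Step 4: prey: 51+20-15=56; pred: 15+7-6=16
Step 5: prey: 56+22-17=61; pred: 16+8-6=18
Step 6: prey: 61+24-21=64; pred: 18+10-7=21
Step 7: prey: 64+25-26=63; pred: 21+13-8=26
Step 8: prey: 63+25-32=56; pred: 26+16-10=32
Step 9: prey: 56+22-35=43; pred: 32+17-12=37
Step 10: prey: 43+17-31=29; pred: 37+15-14=38
Step 11: prey: 29+11-22=18; pred: 38+11-15=34
Step 12: prey: 18+7-12=13; pred: 34+6-13=27
Step 13: prey: 13+5-7=11; pred: 27+3-10=20
Step 14: prey: 11+4-4=11; pred: 20+2-8=14
Step 15: prey: 11+4-3=12; pred: 14+1-5=10
No extinction within 15 steps

Answer: 16 both-alive 12 10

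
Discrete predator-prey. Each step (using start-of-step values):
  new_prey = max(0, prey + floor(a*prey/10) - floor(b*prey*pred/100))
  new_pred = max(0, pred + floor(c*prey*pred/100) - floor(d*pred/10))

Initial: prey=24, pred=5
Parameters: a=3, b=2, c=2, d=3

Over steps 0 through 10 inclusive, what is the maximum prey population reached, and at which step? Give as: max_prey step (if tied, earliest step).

Step 1: prey: 24+7-2=29; pred: 5+2-1=6
Step 2: prey: 29+8-3=34; pred: 6+3-1=8
Step 3: prey: 34+10-5=39; pred: 8+5-2=11
Step 4: prey: 39+11-8=42; pred: 11+8-3=16
Step 5: prey: 42+12-13=41; pred: 16+13-4=25
Step 6: prey: 41+12-20=33; pred: 25+20-7=38
Step 7: prey: 33+9-25=17; pred: 38+25-11=52
Step 8: prey: 17+5-17=5; pred: 52+17-15=54
Step 9: prey: 5+1-5=1; pred: 54+5-16=43
Step 10: prey: 1+0-0=1; pred: 43+0-12=31
Max prey = 42 at step 4

Answer: 42 4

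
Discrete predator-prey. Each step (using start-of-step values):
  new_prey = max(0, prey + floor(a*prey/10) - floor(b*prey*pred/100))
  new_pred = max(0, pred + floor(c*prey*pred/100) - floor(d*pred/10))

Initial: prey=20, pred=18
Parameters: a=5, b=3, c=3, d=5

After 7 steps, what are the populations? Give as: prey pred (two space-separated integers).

Answer: 11 14

Derivation:
Step 1: prey: 20+10-10=20; pred: 18+10-9=19
Step 2: prey: 20+10-11=19; pred: 19+11-9=21
Step 3: prey: 19+9-11=17; pred: 21+11-10=22
Step 4: prey: 17+8-11=14; pred: 22+11-11=22
Step 5: prey: 14+7-9=12; pred: 22+9-11=20
Step 6: prey: 12+6-7=11; pred: 20+7-10=17
Step 7: prey: 11+5-5=11; pred: 17+5-8=14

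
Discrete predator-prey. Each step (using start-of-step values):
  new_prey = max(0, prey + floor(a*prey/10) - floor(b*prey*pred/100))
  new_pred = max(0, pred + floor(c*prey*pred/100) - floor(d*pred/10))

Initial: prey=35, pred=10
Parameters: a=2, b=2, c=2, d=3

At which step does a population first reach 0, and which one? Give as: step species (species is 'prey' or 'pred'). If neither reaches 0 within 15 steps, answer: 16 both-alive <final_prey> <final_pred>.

Step 1: prey: 35+7-7=35; pred: 10+7-3=14
Step 2: prey: 35+7-9=33; pred: 14+9-4=19
Step 3: prey: 33+6-12=27; pred: 19+12-5=26
Step 4: prey: 27+5-14=18; pred: 26+14-7=33
Step 5: prey: 18+3-11=10; pred: 33+11-9=35
Step 6: prey: 10+2-7=5; pred: 35+7-10=32
Step 7: prey: 5+1-3=3; pred: 32+3-9=26
Step 8: prey: 3+0-1=2; pred: 26+1-7=20
Step 9: prey: 2+0-0=2; pred: 20+0-6=14
Step 10: prey: 2+0-0=2; pred: 14+0-4=10
Step 11: prey: 2+0-0=2; pred: 10+0-3=7
Step 12: prey: 2+0-0=2; pred: 7+0-2=5
Step 13: prey: 2+0-0=2; pred: 5+0-1=4
Step 14: prey: 2+0-0=2; pred: 4+0-1=3
Step 15: prey: 2+0-0=2; pred: 3+0-0=3
No extinction within 15 steps

Answer: 16 both-alive 2 3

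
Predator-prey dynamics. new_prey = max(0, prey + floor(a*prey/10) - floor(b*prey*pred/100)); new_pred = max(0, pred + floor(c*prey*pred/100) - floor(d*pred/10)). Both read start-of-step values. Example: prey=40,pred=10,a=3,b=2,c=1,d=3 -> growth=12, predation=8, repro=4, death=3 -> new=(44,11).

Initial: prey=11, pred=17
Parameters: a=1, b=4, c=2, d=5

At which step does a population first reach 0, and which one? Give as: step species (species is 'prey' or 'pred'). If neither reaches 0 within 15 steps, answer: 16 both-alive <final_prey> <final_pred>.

Answer: 16 both-alive 3 1

Derivation:
Step 1: prey: 11+1-7=5; pred: 17+3-8=12
Step 2: prey: 5+0-2=3; pred: 12+1-6=7
Step 3: prey: 3+0-0=3; pred: 7+0-3=4
Step 4: prey: 3+0-0=3; pred: 4+0-2=2
Step 5: prey: 3+0-0=3; pred: 2+0-1=1
Step 6: prey: 3+0-0=3; pred: 1+0-0=1
Steps 7-15: state stable at prey=3, pred=1 (no change)
No extinction within 15 steps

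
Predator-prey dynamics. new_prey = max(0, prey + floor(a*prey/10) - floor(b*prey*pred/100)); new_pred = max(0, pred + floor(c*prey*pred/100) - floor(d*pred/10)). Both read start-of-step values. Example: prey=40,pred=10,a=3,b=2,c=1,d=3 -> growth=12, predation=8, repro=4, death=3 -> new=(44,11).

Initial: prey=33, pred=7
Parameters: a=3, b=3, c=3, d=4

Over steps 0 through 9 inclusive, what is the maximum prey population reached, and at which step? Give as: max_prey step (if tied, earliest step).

Answer: 36 1

Derivation:
Step 1: prey: 33+9-6=36; pred: 7+6-2=11
Step 2: prey: 36+10-11=35; pred: 11+11-4=18
Step 3: prey: 35+10-18=27; pred: 18+18-7=29
Step 4: prey: 27+8-23=12; pred: 29+23-11=41
Step 5: prey: 12+3-14=1; pred: 41+14-16=39
Step 6: prey: 1+0-1=0; pred: 39+1-15=25
Step 7: prey: 0+0-0=0; pred: 25+0-10=15
Step 8: prey: 0+0-0=0; pred: 15+0-6=9
Step 9: prey: 0+0-0=0; pred: 9+0-3=6
Max prey = 36 at step 1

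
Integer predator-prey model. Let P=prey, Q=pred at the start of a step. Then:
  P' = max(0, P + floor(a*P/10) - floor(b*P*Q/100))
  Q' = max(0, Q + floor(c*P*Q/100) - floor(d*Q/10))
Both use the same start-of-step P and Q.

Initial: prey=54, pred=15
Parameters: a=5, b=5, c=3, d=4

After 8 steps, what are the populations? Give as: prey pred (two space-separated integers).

Step 1: prey: 54+27-40=41; pred: 15+24-6=33
Step 2: prey: 41+20-67=0; pred: 33+40-13=60
Step 3: prey: 0+0-0=0; pred: 60+0-24=36
Step 4: prey: 0+0-0=0; pred: 36+0-14=22
Step 5: prey: 0+0-0=0; pred: 22+0-8=14
Step 6: prey: 0+0-0=0; pred: 14+0-5=9
Step 7: prey: 0+0-0=0; pred: 9+0-3=6
Step 8: prey: 0+0-0=0; pred: 6+0-2=4

Answer: 0 4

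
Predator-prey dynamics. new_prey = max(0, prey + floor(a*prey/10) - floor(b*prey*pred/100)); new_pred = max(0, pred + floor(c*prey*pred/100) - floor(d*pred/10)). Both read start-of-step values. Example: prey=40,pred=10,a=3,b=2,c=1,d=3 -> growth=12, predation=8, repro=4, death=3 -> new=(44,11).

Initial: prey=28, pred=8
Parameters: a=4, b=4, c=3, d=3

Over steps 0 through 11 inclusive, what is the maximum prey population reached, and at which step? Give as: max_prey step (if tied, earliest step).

Answer: 31 1

Derivation:
Step 1: prey: 28+11-8=31; pred: 8+6-2=12
Step 2: prey: 31+12-14=29; pred: 12+11-3=20
Step 3: prey: 29+11-23=17; pred: 20+17-6=31
Step 4: prey: 17+6-21=2; pred: 31+15-9=37
Step 5: prey: 2+0-2=0; pred: 37+2-11=28
Step 6: prey: 0+0-0=0; pred: 28+0-8=20
Step 7: prey: 0+0-0=0; pred: 20+0-6=14
Step 8: prey: 0+0-0=0; pred: 14+0-4=10
Step 9: prey: 0+0-0=0; pred: 10+0-3=7
Step 10: prey: 0+0-0=0; pred: 7+0-2=5
Step 11: prey: 0+0-0=0; pred: 5+0-1=4
Max prey = 31 at step 1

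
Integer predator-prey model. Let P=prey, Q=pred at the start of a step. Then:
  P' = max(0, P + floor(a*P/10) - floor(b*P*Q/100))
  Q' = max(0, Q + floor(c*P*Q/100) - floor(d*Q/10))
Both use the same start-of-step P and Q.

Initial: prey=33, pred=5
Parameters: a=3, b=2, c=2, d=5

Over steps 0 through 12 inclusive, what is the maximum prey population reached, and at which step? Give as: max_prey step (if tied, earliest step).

Step 1: prey: 33+9-3=39; pred: 5+3-2=6
Step 2: prey: 39+11-4=46; pred: 6+4-3=7
Step 3: prey: 46+13-6=53; pred: 7+6-3=10
Step 4: prey: 53+15-10=58; pred: 10+10-5=15
Step 5: prey: 58+17-17=58; pred: 15+17-7=25
Step 6: prey: 58+17-29=46; pred: 25+29-12=42
Step 7: prey: 46+13-38=21; pred: 42+38-21=59
Step 8: prey: 21+6-24=3; pred: 59+24-29=54
Step 9: prey: 3+0-3=0; pred: 54+3-27=30
Step 10: prey: 0+0-0=0; pred: 30+0-15=15
Step 11: prey: 0+0-0=0; pred: 15+0-7=8
Step 12: prey: 0+0-0=0; pred: 8+0-4=4
Max prey = 58 at step 4

Answer: 58 4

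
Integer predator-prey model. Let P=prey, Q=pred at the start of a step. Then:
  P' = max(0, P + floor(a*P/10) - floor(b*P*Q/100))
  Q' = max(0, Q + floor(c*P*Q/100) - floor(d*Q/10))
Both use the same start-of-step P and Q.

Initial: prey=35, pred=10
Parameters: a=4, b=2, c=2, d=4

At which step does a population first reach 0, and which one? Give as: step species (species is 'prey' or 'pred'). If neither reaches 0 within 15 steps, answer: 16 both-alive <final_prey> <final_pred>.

Step 1: prey: 35+14-7=42; pred: 10+7-4=13
Step 2: prey: 42+16-10=48; pred: 13+10-5=18
Step 3: prey: 48+19-17=50; pred: 18+17-7=28
Step 4: prey: 50+20-28=42; pred: 28+28-11=45
Step 5: prey: 42+16-37=21; pred: 45+37-18=64
Step 6: prey: 21+8-26=3; pred: 64+26-25=65
Step 7: prey: 3+1-3=1; pred: 65+3-26=42
Step 8: prey: 1+0-0=1; pred: 42+0-16=26
Step 9: prey: 1+0-0=1; pred: 26+0-10=16
Step 10: prey: 1+0-0=1; pred: 16+0-6=10
Step 11: prey: 1+0-0=1; pred: 10+0-4=6
Step 12: prey: 1+0-0=1; pred: 6+0-2=4
Step 13: prey: 1+0-0=1; pred: 4+0-1=3
Step 14: prey: 1+0-0=1; pred: 3+0-1=2
Step 15: prey: 1+0-0=1; pred: 2+0-0=2
No extinction within 15 steps

Answer: 16 both-alive 1 2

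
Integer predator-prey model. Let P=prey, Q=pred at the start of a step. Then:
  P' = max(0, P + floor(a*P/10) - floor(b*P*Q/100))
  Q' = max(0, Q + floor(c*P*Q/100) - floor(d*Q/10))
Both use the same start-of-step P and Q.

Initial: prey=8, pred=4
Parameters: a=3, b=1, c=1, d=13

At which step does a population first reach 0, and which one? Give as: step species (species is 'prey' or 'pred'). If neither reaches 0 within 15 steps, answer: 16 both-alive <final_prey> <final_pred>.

Step 1: prey: 8+2-0=10; pred: 4+0-5=0
First extinction: pred at step 1

Answer: 1 pred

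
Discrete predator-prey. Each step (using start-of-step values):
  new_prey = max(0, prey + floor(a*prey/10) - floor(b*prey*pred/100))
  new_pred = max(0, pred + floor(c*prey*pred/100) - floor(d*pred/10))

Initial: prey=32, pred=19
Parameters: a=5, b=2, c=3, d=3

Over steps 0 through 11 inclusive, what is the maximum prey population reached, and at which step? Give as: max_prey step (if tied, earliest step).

Step 1: prey: 32+16-12=36; pred: 19+18-5=32
Step 2: prey: 36+18-23=31; pred: 32+34-9=57
Step 3: prey: 31+15-35=11; pred: 57+53-17=93
Step 4: prey: 11+5-20=0; pred: 93+30-27=96
Step 5: prey: 0+0-0=0; pred: 96+0-28=68
Step 6: prey: 0+0-0=0; pred: 68+0-20=48
Step 7: prey: 0+0-0=0; pred: 48+0-14=34
Step 8: prey: 0+0-0=0; pred: 34+0-10=24
Step 9: prey: 0+0-0=0; pred: 24+0-7=17
Step 10: prey: 0+0-0=0; pred: 17+0-5=12
Step 11: prey: 0+0-0=0; pred: 12+0-3=9
Max prey = 36 at step 1

Answer: 36 1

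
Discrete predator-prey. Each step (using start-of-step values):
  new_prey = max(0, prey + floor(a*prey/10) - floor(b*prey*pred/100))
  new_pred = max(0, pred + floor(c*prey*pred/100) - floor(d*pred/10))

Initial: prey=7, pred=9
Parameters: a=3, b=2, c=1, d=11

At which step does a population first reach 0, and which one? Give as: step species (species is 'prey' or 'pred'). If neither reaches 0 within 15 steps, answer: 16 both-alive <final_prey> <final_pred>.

Step 1: prey: 7+2-1=8; pred: 9+0-9=0
First extinction: pred at step 1

Answer: 1 pred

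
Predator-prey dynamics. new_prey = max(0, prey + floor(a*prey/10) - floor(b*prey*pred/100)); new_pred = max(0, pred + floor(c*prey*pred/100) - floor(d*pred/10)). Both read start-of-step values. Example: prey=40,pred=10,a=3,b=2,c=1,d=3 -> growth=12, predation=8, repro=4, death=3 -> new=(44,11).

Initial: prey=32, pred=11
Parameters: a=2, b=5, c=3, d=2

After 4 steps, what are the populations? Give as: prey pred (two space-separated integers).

Step 1: prey: 32+6-17=21; pred: 11+10-2=19
Step 2: prey: 21+4-19=6; pred: 19+11-3=27
Step 3: prey: 6+1-8=0; pred: 27+4-5=26
Step 4: prey: 0+0-0=0; pred: 26+0-5=21

Answer: 0 21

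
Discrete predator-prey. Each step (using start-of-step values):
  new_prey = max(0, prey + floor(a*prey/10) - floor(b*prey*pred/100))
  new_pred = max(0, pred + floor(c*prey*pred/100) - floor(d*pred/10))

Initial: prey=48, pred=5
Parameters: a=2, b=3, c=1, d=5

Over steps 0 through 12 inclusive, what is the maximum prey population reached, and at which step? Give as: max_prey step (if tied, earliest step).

Step 1: prey: 48+9-7=50; pred: 5+2-2=5
Step 2: prey: 50+10-7=53; pred: 5+2-2=5
Step 3: prey: 53+10-7=56; pred: 5+2-2=5
Step 4: prey: 56+11-8=59; pred: 5+2-2=5
Step 5: prey: 59+11-8=62; pred: 5+2-2=5
Step 6: prey: 62+12-9=65; pred: 5+3-2=6
Step 7: prey: 65+13-11=67; pred: 6+3-3=6
Step 8: prey: 67+13-12=68; pred: 6+4-3=7
Step 9: prey: 68+13-14=67; pred: 7+4-3=8
Step 10: prey: 67+13-16=64; pred: 8+5-4=9
Step 11: prey: 64+12-17=59; pred: 9+5-4=10
Step 12: prey: 59+11-17=53; pred: 10+5-5=10
Max prey = 68 at step 8

Answer: 68 8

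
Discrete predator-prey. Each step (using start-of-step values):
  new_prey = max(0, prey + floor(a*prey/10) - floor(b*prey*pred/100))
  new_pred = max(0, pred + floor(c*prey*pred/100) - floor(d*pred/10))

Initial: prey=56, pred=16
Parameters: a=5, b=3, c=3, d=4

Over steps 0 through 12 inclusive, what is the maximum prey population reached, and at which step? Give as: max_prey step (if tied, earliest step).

Answer: 58 1

Derivation:
Step 1: prey: 56+28-26=58; pred: 16+26-6=36
Step 2: prey: 58+29-62=25; pred: 36+62-14=84
Step 3: prey: 25+12-63=0; pred: 84+63-33=114
Step 4: prey: 0+0-0=0; pred: 114+0-45=69
Step 5: prey: 0+0-0=0; pred: 69+0-27=42
Step 6: prey: 0+0-0=0; pred: 42+0-16=26
Step 7: prey: 0+0-0=0; pred: 26+0-10=16
Step 8: prey: 0+0-0=0; pred: 16+0-6=10
Step 9: prey: 0+0-0=0; pred: 10+0-4=6
Step 10: prey: 0+0-0=0; pred: 6+0-2=4
Step 11: prey: 0+0-0=0; pred: 4+0-1=3
Step 12: prey: 0+0-0=0; pred: 3+0-1=2
Max prey = 58 at step 1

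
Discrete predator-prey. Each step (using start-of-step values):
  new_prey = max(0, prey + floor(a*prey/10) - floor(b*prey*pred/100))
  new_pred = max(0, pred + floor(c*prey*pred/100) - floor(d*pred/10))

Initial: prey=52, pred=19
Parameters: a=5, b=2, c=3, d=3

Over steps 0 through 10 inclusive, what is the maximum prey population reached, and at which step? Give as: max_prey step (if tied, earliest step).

Step 1: prey: 52+26-19=59; pred: 19+29-5=43
Step 2: prey: 59+29-50=38; pred: 43+76-12=107
Step 3: prey: 38+19-81=0; pred: 107+121-32=196
Step 4: prey: 0+0-0=0; pred: 196+0-58=138
Step 5: prey: 0+0-0=0; pred: 138+0-41=97
Step 6: prey: 0+0-0=0; pred: 97+0-29=68
Step 7: prey: 0+0-0=0; pred: 68+0-20=48
Step 8: prey: 0+0-0=0; pred: 48+0-14=34
Step 9: prey: 0+0-0=0; pred: 34+0-10=24
Step 10: prey: 0+0-0=0; pred: 24+0-7=17
Max prey = 59 at step 1

Answer: 59 1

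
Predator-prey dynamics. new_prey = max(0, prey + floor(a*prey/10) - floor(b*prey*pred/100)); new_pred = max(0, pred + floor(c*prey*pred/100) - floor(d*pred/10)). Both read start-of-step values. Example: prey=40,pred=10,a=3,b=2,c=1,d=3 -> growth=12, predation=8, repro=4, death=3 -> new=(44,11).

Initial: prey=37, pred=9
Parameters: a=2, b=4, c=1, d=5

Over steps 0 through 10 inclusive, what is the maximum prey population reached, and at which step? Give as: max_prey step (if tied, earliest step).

Step 1: prey: 37+7-13=31; pred: 9+3-4=8
Step 2: prey: 31+6-9=28; pred: 8+2-4=6
Step 3: prey: 28+5-6=27; pred: 6+1-3=4
Step 4: prey: 27+5-4=28; pred: 4+1-2=3
Step 5: prey: 28+5-3=30; pred: 3+0-1=2
Step 6: prey: 30+6-2=34; pred: 2+0-1=1
Step 7: prey: 34+6-1=39; pred: 1+0-0=1
Step 8: prey: 39+7-1=45; pred: 1+0-0=1
Step 9: prey: 45+9-1=53; pred: 1+0-0=1
Step 10: prey: 53+10-2=61; pred: 1+0-0=1
Max prey = 61 at step 10

Answer: 61 10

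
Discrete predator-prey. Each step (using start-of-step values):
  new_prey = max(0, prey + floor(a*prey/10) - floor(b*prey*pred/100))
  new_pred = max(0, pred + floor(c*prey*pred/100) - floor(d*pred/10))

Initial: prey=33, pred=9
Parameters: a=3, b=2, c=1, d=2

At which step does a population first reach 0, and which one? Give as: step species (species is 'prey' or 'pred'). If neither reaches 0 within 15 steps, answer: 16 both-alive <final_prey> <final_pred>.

Answer: 16 both-alive 4 13

Derivation:
Step 1: prey: 33+9-5=37; pred: 9+2-1=10
Step 2: prey: 37+11-7=41; pred: 10+3-2=11
Step 3: prey: 41+12-9=44; pred: 11+4-2=13
Step 4: prey: 44+13-11=46; pred: 13+5-2=16
Step 5: prey: 46+13-14=45; pred: 16+7-3=20
Step 6: prey: 45+13-18=40; pred: 20+9-4=25
Step 7: prey: 40+12-20=32; pred: 25+10-5=30
Step 8: prey: 32+9-19=22; pred: 30+9-6=33
Step 9: prey: 22+6-14=14; pred: 33+7-6=34
Step 10: prey: 14+4-9=9; pred: 34+4-6=32
Step 11: prey: 9+2-5=6; pred: 32+2-6=28
Step 12: prey: 6+1-3=4; pred: 28+1-5=24
Step 13: prey: 4+1-1=4; pred: 24+0-4=20
Step 14: prey: 4+1-1=4; pred: 20+0-4=16
Step 15: prey: 4+1-1=4; pred: 16+0-3=13
No extinction within 15 steps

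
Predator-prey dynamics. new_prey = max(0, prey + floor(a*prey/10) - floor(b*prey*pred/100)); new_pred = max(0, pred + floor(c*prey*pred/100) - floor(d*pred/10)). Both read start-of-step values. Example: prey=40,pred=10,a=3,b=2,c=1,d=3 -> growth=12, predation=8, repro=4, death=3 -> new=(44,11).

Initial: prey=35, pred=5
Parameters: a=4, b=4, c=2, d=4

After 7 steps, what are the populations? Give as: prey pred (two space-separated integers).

Step 1: prey: 35+14-7=42; pred: 5+3-2=6
Step 2: prey: 42+16-10=48; pred: 6+5-2=9
Step 3: prey: 48+19-17=50; pred: 9+8-3=14
Step 4: prey: 50+20-28=42; pred: 14+14-5=23
Step 5: prey: 42+16-38=20; pred: 23+19-9=33
Step 6: prey: 20+8-26=2; pred: 33+13-13=33
Step 7: prey: 2+0-2=0; pred: 33+1-13=21

Answer: 0 21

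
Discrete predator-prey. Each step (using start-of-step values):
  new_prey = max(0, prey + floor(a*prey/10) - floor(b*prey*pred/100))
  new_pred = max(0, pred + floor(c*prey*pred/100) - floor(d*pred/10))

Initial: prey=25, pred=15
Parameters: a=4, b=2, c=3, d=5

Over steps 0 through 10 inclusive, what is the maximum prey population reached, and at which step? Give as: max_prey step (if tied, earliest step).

Answer: 29 2

Derivation:
Step 1: prey: 25+10-7=28; pred: 15+11-7=19
Step 2: prey: 28+11-10=29; pred: 19+15-9=25
Step 3: prey: 29+11-14=26; pred: 25+21-12=34
Step 4: prey: 26+10-17=19; pred: 34+26-17=43
Step 5: prey: 19+7-16=10; pred: 43+24-21=46
Step 6: prey: 10+4-9=5; pred: 46+13-23=36
Step 7: prey: 5+2-3=4; pred: 36+5-18=23
Step 8: prey: 4+1-1=4; pred: 23+2-11=14
Step 9: prey: 4+1-1=4; pred: 14+1-7=8
Step 10: prey: 4+1-0=5; pred: 8+0-4=4
Max prey = 29 at step 2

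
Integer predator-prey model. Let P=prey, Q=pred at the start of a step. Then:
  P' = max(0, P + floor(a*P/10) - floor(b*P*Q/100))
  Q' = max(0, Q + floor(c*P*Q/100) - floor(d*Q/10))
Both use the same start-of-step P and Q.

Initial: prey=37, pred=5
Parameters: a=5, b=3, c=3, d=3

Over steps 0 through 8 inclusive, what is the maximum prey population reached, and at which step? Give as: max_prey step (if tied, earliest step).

Answer: 62 2

Derivation:
Step 1: prey: 37+18-5=50; pred: 5+5-1=9
Step 2: prey: 50+25-13=62; pred: 9+13-2=20
Step 3: prey: 62+31-37=56; pred: 20+37-6=51
Step 4: prey: 56+28-85=0; pred: 51+85-15=121
Step 5: prey: 0+0-0=0; pred: 121+0-36=85
Step 6: prey: 0+0-0=0; pred: 85+0-25=60
Step 7: prey: 0+0-0=0; pred: 60+0-18=42
Step 8: prey: 0+0-0=0; pred: 42+0-12=30
Max prey = 62 at step 2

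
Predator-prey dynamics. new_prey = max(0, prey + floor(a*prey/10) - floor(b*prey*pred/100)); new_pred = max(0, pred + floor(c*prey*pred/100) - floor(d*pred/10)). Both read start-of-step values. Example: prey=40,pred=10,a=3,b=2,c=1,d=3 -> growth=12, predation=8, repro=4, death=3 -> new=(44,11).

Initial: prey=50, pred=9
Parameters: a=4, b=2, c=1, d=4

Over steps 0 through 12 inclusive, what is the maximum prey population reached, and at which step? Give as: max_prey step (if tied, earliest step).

Step 1: prey: 50+20-9=61; pred: 9+4-3=10
Step 2: prey: 61+24-12=73; pred: 10+6-4=12
Step 3: prey: 73+29-17=85; pred: 12+8-4=16
Step 4: prey: 85+34-27=92; pred: 16+13-6=23
Step 5: prey: 92+36-42=86; pred: 23+21-9=35
Step 6: prey: 86+34-60=60; pred: 35+30-14=51
Step 7: prey: 60+24-61=23; pred: 51+30-20=61
Step 8: prey: 23+9-28=4; pred: 61+14-24=51
Step 9: prey: 4+1-4=1; pred: 51+2-20=33
Step 10: prey: 1+0-0=1; pred: 33+0-13=20
Step 11: prey: 1+0-0=1; pred: 20+0-8=12
Step 12: prey: 1+0-0=1; pred: 12+0-4=8
Max prey = 92 at step 4

Answer: 92 4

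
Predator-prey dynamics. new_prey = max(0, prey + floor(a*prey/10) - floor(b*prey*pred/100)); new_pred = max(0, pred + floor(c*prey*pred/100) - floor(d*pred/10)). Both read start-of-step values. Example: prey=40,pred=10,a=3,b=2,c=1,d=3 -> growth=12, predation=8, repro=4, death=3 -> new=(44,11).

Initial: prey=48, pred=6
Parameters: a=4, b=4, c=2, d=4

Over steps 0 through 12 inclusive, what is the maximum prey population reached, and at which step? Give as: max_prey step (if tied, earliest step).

Step 1: prey: 48+19-11=56; pred: 6+5-2=9
Step 2: prey: 56+22-20=58; pred: 9+10-3=16
Step 3: prey: 58+23-37=44; pred: 16+18-6=28
Step 4: prey: 44+17-49=12; pred: 28+24-11=41
Step 5: prey: 12+4-19=0; pred: 41+9-16=34
Step 6: prey: 0+0-0=0; pred: 34+0-13=21
Step 7: prey: 0+0-0=0; pred: 21+0-8=13
Step 8: prey: 0+0-0=0; pred: 13+0-5=8
Step 9: prey: 0+0-0=0; pred: 8+0-3=5
Step 10: prey: 0+0-0=0; pred: 5+0-2=3
Step 11: prey: 0+0-0=0; pred: 3+0-1=2
Step 12: prey: 0+0-0=0; pred: 2+0-0=2
Max prey = 58 at step 2

Answer: 58 2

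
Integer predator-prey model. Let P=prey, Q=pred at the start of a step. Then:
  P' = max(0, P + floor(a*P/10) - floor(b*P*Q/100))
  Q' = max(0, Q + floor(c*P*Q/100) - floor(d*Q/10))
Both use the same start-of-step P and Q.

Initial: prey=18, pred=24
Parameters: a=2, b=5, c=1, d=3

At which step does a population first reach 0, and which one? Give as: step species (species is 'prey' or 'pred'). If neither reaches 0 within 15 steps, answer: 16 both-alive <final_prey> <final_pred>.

Step 1: prey: 18+3-21=0; pred: 24+4-7=21
First extinction: prey at step 1

Answer: 1 prey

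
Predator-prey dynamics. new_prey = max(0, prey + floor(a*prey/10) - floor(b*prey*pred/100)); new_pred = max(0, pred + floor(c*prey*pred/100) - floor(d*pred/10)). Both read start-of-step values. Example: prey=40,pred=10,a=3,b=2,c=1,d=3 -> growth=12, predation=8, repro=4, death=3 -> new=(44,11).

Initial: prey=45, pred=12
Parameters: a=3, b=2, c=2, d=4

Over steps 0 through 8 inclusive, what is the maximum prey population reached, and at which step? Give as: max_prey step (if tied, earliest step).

Step 1: prey: 45+13-10=48; pred: 12+10-4=18
Step 2: prey: 48+14-17=45; pred: 18+17-7=28
Step 3: prey: 45+13-25=33; pred: 28+25-11=42
Step 4: prey: 33+9-27=15; pred: 42+27-16=53
Step 5: prey: 15+4-15=4; pred: 53+15-21=47
Step 6: prey: 4+1-3=2; pred: 47+3-18=32
Step 7: prey: 2+0-1=1; pred: 32+1-12=21
Step 8: prey: 1+0-0=1; pred: 21+0-8=13
Max prey = 48 at step 1

Answer: 48 1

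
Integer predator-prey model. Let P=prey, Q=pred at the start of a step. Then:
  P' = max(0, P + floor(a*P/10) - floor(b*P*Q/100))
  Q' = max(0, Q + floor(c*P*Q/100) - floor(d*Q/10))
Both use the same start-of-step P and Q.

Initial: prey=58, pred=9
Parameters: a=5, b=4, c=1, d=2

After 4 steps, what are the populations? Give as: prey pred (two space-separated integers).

Answer: 19 36

Derivation:
Step 1: prey: 58+29-20=67; pred: 9+5-1=13
Step 2: prey: 67+33-34=66; pred: 13+8-2=19
Step 3: prey: 66+33-50=49; pred: 19+12-3=28
Step 4: prey: 49+24-54=19; pred: 28+13-5=36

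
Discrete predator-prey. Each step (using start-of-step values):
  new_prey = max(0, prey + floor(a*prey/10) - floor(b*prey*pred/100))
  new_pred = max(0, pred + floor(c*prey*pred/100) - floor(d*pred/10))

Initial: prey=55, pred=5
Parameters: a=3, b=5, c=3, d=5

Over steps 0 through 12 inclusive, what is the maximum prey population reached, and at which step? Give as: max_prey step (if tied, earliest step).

Answer: 58 1

Derivation:
Step 1: prey: 55+16-13=58; pred: 5+8-2=11
Step 2: prey: 58+17-31=44; pred: 11+19-5=25
Step 3: prey: 44+13-55=2; pred: 25+33-12=46
Step 4: prey: 2+0-4=0; pred: 46+2-23=25
Step 5: prey: 0+0-0=0; pred: 25+0-12=13
Step 6: prey: 0+0-0=0; pred: 13+0-6=7
Step 7: prey: 0+0-0=0; pred: 7+0-3=4
Step 8: prey: 0+0-0=0; pred: 4+0-2=2
Step 9: prey: 0+0-0=0; pred: 2+0-1=1
Step 10: prey: 0+0-0=0; pred: 1+0-0=1
Step 11: prey: 0+0-0=0; pred: 1+0-0=1
Step 12: prey: 0+0-0=0; pred: 1+0-0=1
Max prey = 58 at step 1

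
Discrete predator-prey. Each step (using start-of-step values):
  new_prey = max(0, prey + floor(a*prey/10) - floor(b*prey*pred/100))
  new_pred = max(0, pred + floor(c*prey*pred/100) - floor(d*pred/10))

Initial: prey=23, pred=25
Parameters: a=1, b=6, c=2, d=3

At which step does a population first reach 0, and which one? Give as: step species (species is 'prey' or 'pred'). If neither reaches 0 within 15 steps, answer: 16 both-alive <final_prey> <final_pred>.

Answer: 1 prey

Derivation:
Step 1: prey: 23+2-34=0; pred: 25+11-7=29
First extinction: prey at step 1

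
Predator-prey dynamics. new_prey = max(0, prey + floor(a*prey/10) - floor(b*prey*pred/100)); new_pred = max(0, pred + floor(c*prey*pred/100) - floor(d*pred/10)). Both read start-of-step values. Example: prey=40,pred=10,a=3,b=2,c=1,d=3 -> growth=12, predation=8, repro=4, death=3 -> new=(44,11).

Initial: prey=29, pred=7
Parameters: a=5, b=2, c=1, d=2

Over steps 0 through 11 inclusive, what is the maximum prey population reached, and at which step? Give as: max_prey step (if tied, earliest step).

Step 1: prey: 29+14-4=39; pred: 7+2-1=8
Step 2: prey: 39+19-6=52; pred: 8+3-1=10
Step 3: prey: 52+26-10=68; pred: 10+5-2=13
Step 4: prey: 68+34-17=85; pred: 13+8-2=19
Step 5: prey: 85+42-32=95; pred: 19+16-3=32
Step 6: prey: 95+47-60=82; pred: 32+30-6=56
Step 7: prey: 82+41-91=32; pred: 56+45-11=90
Step 8: prey: 32+16-57=0; pred: 90+28-18=100
Step 9: prey: 0+0-0=0; pred: 100+0-20=80
Step 10: prey: 0+0-0=0; pred: 80+0-16=64
Step 11: prey: 0+0-0=0; pred: 64+0-12=52
Max prey = 95 at step 5

Answer: 95 5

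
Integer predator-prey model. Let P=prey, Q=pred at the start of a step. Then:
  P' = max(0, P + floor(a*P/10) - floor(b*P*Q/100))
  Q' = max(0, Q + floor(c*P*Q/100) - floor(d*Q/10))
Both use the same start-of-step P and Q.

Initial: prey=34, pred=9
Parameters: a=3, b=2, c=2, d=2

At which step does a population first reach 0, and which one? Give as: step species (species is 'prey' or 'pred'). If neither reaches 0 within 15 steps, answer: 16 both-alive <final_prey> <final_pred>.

Step 1: prey: 34+10-6=38; pred: 9+6-1=14
Step 2: prey: 38+11-10=39; pred: 14+10-2=22
Step 3: prey: 39+11-17=33; pred: 22+17-4=35
Step 4: prey: 33+9-23=19; pred: 35+23-7=51
Step 5: prey: 19+5-19=5; pred: 51+19-10=60
Step 6: prey: 5+1-6=0; pred: 60+6-12=54
First extinction: prey at step 6

Answer: 6 prey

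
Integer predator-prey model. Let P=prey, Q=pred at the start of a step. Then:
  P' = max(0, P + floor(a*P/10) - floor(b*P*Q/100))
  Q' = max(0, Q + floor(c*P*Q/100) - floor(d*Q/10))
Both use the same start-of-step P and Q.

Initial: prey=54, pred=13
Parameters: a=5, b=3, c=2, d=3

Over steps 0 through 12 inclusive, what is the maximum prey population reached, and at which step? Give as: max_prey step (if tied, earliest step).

Answer: 60 1

Derivation:
Step 1: prey: 54+27-21=60; pred: 13+14-3=24
Step 2: prey: 60+30-43=47; pred: 24+28-7=45
Step 3: prey: 47+23-63=7; pred: 45+42-13=74
Step 4: prey: 7+3-15=0; pred: 74+10-22=62
Step 5: prey: 0+0-0=0; pred: 62+0-18=44
Step 6: prey: 0+0-0=0; pred: 44+0-13=31
Step 7: prey: 0+0-0=0; pred: 31+0-9=22
Step 8: prey: 0+0-0=0; pred: 22+0-6=16
Step 9: prey: 0+0-0=0; pred: 16+0-4=12
Step 10: prey: 0+0-0=0; pred: 12+0-3=9
Step 11: prey: 0+0-0=0; pred: 9+0-2=7
Step 12: prey: 0+0-0=0; pred: 7+0-2=5
Max prey = 60 at step 1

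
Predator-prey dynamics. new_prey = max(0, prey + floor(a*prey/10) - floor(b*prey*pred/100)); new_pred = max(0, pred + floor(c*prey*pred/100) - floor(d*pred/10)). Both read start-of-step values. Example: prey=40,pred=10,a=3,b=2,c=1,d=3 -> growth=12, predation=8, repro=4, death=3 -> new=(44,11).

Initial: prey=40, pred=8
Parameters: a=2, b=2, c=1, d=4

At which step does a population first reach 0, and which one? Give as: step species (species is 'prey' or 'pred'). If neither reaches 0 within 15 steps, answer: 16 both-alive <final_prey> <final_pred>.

Answer: 16 both-alive 31 17

Derivation:
Step 1: prey: 40+8-6=42; pred: 8+3-3=8
Step 2: prey: 42+8-6=44; pred: 8+3-3=8
Step 3: prey: 44+8-7=45; pred: 8+3-3=8
Step 4: prey: 45+9-7=47; pred: 8+3-3=8
Step 5: prey: 47+9-7=49; pred: 8+3-3=8
Step 6: prey: 49+9-7=51; pred: 8+3-3=8
Step 7: prey: 51+10-8=53; pred: 8+4-3=9
Step 8: prey: 53+10-9=54; pred: 9+4-3=10
Step 9: prey: 54+10-10=54; pred: 10+5-4=11
Step 10: prey: 54+10-11=53; pred: 11+5-4=12
Step 11: prey: 53+10-12=51; pred: 12+6-4=14
Step 12: prey: 51+10-14=47; pred: 14+7-5=16
Step 13: prey: 47+9-15=41; pred: 16+7-6=17
Step 14: prey: 41+8-13=36; pred: 17+6-6=17
Step 15: prey: 36+7-12=31; pred: 17+6-6=17
No extinction within 15 steps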